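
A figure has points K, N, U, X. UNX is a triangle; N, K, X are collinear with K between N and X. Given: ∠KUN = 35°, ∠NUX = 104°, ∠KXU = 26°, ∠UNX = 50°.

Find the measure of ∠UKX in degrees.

1. ∠KNU = 50°  [K on ray NX]
2. ∠NKU = 95°  [△UNK]
3. ∠UKX = 85°  [linear pair at K on NX]

∠UKX = 85°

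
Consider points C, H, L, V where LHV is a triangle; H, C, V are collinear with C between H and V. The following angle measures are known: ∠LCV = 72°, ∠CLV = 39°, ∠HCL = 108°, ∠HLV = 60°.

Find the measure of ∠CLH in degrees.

1. ∠CVL = 69°  [△LCV]
2. ∠HVL = 69°  [C on ray VH]
3. ∠LHV = 51°  [△LHV]
4. ∠CHL = 51°  [C on ray HV]
5. ∠CLH = 21°  [△LHC]

∠CLH = 21°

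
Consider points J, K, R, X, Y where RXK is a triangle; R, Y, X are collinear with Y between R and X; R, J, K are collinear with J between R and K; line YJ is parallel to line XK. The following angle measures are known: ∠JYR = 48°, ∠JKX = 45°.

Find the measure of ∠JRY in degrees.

∠JRY = 87°

1. ∠KXR = 48°  [YJ∥XK, corresponding at Y]
2. ∠RKX = 45°  [J on ray KR]
3. ∠KRX = 87°  [△RXK]
4. ∠JRY = 87°  [Y on RX, J on RK]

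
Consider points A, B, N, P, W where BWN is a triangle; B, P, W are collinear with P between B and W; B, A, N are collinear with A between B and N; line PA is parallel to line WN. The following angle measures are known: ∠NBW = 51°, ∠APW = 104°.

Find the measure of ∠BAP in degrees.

1. ∠ABP = 51°  [P on BW, A on BN]
2. ∠APB = 76°  [linear pair at P on BW]
3. ∠BAP = 53°  [△BPA]

∠BAP = 53°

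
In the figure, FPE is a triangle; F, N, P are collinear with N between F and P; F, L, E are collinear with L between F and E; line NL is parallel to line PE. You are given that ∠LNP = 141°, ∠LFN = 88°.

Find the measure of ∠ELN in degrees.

1. ∠FNL = 39°  [linear pair at N on FP]
2. ∠FLN = 53°  [△FNL]
3. ∠ELN = 127°  [linear pair at L on FE]

∠ELN = 127°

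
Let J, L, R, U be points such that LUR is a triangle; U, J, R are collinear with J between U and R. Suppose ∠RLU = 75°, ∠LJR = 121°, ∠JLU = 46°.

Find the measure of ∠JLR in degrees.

1. ∠LJU = 59°  [linear pair at J on UR]
2. ∠JUL = 75°  [△LUJ]
3. ∠LUR = 75°  [J on ray UR]
4. ∠LRU = 30°  [△LUR]
5. ∠JRL = 30°  [J on ray RU]
6. ∠JLR = 29°  [△LJR]

∠JLR = 29°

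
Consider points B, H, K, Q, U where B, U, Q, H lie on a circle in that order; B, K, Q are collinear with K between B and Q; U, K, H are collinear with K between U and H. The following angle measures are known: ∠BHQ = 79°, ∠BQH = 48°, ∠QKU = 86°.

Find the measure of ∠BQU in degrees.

∠BQU = 41°

1. ∠HBQ = 53°  [△BQH]
2. ∠HUQ = 53°  [same arc QH]
3. ∠BQU = 41°  [△UKQ]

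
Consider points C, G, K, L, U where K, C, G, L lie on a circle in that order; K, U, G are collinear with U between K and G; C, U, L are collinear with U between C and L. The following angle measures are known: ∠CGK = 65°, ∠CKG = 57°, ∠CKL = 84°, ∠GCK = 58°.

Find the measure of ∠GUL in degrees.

∠GUL = 92°

1. ∠CLK = 65°  [same arc KC]
2. ∠CLG = 57°  [same arc CG]
3. ∠KCL = 31°  [△KCL]
4. ∠KGL = 31°  [same arc KL]
5. ∠GUL = 92°  [△GUL]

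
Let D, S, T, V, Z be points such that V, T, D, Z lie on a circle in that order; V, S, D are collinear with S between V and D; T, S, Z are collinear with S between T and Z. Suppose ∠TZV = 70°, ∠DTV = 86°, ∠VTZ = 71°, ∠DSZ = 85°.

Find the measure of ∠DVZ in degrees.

∠DVZ = 15°

1. ∠DZV = 94°  [cyclic VTDZ, opposite ∠T+∠Z]
2. ∠VDZ = 71°  [same arc VZ]
3. ∠DVZ = 15°  [△VDZ]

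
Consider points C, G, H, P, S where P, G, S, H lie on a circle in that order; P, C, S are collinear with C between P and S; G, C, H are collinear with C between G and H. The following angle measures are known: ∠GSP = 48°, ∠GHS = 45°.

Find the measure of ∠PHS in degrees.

1. ∠GPS = 45°  [same arc GS]
2. ∠PGS = 87°  [△PGS]
3. ∠PHS = 93°  [cyclic PGSH, opposite ∠G+∠H]

∠PHS = 93°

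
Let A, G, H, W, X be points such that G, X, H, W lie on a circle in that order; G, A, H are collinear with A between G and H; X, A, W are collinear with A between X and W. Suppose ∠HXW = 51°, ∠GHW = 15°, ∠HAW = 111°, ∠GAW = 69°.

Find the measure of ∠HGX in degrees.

1. ∠GXW = 15°  [same arc GW]
2. ∠GAX = 111°  [vertical angles at A]
3. ∠HGX = 54°  [△GAX]

∠HGX = 54°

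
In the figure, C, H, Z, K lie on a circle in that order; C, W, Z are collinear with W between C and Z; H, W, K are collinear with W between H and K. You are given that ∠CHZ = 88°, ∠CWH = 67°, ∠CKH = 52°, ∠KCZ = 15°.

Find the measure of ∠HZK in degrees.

∠HZK = 125°

1. ∠CKZ = 92°  [cyclic CHZK, opposite ∠H+∠K]
2. ∠KWZ = 67°  [vertical angles at W]
3. ∠KHZ = 15°  [same arc ZK]
4. ∠CZK = 73°  [△CZK]
5. ∠HKZ = 40°  [△ZWK]
6. ∠HZK = 125°  [△HZK]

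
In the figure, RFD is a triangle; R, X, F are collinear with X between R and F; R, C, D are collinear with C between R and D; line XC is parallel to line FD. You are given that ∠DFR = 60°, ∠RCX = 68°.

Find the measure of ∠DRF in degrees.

1. ∠CXR = 60°  [XC∥FD, corresponding at X]
2. ∠CRX = 52°  [△RXC]
3. ∠DRF = 52°  [X on RF, C on RD]

∠DRF = 52°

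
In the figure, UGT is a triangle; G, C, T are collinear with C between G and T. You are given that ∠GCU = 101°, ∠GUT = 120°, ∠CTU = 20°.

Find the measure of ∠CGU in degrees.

1. ∠GTU = 20°  [C on ray TG]
2. ∠TGU = 40°  [△UGT]
3. ∠CGU = 40°  [C on ray GT]

∠CGU = 40°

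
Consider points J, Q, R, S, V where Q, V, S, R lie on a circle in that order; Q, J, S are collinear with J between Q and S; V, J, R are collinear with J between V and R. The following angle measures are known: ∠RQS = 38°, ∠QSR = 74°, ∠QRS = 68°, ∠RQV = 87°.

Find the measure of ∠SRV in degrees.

1. ∠RVS = 38°  [same arc SR]
2. ∠RSV = 93°  [cyclic QVSR, opposite ∠Q+∠S]
3. ∠SRV = 49°  [△VSR]

∠SRV = 49°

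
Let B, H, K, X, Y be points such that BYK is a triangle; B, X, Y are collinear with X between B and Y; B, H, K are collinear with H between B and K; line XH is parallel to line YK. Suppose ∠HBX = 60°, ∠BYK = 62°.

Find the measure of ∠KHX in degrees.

∠KHX = 122°

1. ∠KBY = 60°  [X on BY, H on BK]
2. ∠BKY = 58°  [△BYK]
3. ∠BHX = 58°  [XH∥YK, corresponding at H]
4. ∠KHX = 122°  [linear pair at H on BK]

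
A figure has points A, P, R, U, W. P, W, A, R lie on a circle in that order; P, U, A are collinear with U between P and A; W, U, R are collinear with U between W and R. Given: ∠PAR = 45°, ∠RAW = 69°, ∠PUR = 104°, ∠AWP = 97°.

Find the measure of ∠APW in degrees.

1. ∠PWR = 45°  [same arc PR]
2. ∠AUW = 104°  [vertical angles at U]
3. ∠PUW = 76°  [linear pair at U on PA]
4. ∠APW = 59°  [△PUW]

∠APW = 59°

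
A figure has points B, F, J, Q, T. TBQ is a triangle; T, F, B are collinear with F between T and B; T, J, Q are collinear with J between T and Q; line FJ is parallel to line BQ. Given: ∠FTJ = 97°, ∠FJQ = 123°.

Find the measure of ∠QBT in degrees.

1. ∠FJT = 57°  [linear pair at J on TQ]
2. ∠JFT = 26°  [△TFJ]
3. ∠QBT = 26°  [FJ∥BQ, corresponding at F]

∠QBT = 26°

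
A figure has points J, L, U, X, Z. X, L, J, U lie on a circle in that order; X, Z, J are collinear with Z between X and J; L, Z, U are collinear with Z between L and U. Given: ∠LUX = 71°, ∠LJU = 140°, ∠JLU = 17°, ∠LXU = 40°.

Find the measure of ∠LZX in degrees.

1. ∠LJX = 71°  [same arc XL]
2. ∠JZL = 92°  [△LZJ]
3. ∠LZX = 88°  [linear pair at Z on XJ]

∠LZX = 88°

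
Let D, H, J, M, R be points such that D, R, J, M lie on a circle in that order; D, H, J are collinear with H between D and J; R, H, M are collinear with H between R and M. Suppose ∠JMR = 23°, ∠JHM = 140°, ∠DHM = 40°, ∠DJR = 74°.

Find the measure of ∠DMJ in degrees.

∠DMJ = 97°

1. ∠JDR = 23°  [same arc RJ]
2. ∠DRJ = 83°  [△DRJ]
3. ∠DMJ = 97°  [cyclic DRJM, opposite ∠R+∠M]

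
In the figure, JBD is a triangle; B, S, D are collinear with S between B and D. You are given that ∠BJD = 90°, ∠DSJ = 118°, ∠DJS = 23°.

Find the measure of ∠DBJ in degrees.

1. ∠JDS = 39°  [△JSD]
2. ∠BDJ = 39°  [S on ray DB]
3. ∠DBJ = 51°  [△JBD]

∠DBJ = 51°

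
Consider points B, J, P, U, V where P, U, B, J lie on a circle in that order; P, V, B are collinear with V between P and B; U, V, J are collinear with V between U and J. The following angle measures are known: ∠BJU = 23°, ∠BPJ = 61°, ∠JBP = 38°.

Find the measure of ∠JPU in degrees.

1. ∠BUJ = 61°  [same arc BJ]
2. ∠JBU = 96°  [△UBJ]
3. ∠JPU = 84°  [cyclic PUBJ, opposite ∠P+∠B]

∠JPU = 84°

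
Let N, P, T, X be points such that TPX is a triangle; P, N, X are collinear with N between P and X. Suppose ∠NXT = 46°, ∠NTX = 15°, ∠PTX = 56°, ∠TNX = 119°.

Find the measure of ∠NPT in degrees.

1. ∠PXT = 46°  [N on ray XP]
2. ∠TPX = 78°  [△TPX]
3. ∠NPT = 78°  [N on ray PX]

∠NPT = 78°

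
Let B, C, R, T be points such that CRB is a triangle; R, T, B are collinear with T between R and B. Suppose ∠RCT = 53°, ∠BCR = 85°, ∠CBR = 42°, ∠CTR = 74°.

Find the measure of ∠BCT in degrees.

1. ∠CBT = 42°  [T on ray BR]
2. ∠BTC = 106°  [linear pair at T on RB]
3. ∠BCT = 32°  [△CTB]

∠BCT = 32°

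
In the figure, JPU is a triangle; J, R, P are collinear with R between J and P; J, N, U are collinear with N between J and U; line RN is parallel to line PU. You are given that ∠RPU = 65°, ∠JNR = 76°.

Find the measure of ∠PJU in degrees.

1. ∠JPU = 65°  [R on ray PJ]
2. ∠JUP = 76°  [RN∥PU, corresponding at N]
3. ∠PJU = 39°  [△JPU]

∠PJU = 39°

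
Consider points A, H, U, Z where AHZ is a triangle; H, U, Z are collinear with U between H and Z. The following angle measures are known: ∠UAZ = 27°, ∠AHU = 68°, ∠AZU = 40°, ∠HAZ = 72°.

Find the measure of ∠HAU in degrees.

∠HAU = 45°

1. ∠AUZ = 113°  [△AUZ]
2. ∠AUH = 67°  [linear pair at U on HZ]
3. ∠HAU = 45°  [△AHU]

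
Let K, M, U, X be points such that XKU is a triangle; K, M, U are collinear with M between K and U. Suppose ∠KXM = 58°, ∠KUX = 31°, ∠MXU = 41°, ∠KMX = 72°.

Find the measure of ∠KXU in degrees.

1. ∠MKX = 50°  [△XKM]
2. ∠UKX = 50°  [M on ray KU]
3. ∠KXU = 99°  [△XKU]

∠KXU = 99°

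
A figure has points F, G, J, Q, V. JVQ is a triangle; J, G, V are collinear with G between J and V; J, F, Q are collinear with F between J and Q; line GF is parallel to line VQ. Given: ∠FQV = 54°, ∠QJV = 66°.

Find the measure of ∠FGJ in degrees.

1. ∠JQV = 54°  [F on ray QJ]
2. ∠JVQ = 60°  [△JVQ]
3. ∠FGJ = 60°  [GF∥VQ, corresponding at G]

∠FGJ = 60°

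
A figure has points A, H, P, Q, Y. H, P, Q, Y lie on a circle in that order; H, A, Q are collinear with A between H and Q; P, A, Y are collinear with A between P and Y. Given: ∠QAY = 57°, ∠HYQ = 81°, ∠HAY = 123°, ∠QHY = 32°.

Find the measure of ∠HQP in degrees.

1. ∠PAQ = 123°  [vertical angles at A]
2. ∠QPY = 32°  [same arc QY]
3. ∠HQP = 25°  [△PAQ]

∠HQP = 25°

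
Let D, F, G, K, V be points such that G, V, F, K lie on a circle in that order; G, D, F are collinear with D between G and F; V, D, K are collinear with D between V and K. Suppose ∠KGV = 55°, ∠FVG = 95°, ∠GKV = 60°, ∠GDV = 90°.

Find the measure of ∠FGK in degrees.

1. ∠GVK = 65°  [△GVK]
2. ∠FKG = 85°  [cyclic GVFK, opposite ∠V+∠K]
3. ∠GFK = 65°  [same arc GK]
4. ∠FGK = 30°  [△GFK]

∠FGK = 30°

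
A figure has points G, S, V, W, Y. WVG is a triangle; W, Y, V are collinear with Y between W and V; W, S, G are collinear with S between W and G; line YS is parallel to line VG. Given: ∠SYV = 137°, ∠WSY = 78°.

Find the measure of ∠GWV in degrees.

1. ∠SYW = 43°  [linear pair at Y on WV]
2. ∠SWY = 59°  [△WYS]
3. ∠GWV = 59°  [Y on WV, S on WG]

∠GWV = 59°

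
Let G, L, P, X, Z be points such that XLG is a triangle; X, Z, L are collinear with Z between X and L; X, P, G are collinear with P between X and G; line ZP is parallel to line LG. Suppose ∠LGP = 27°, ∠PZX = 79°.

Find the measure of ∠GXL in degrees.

1. ∠LGX = 27°  [P on ray GX]
2. ∠GLX = 79°  [ZP∥LG, corresponding at Z]
3. ∠GXL = 74°  [△XLG]

∠GXL = 74°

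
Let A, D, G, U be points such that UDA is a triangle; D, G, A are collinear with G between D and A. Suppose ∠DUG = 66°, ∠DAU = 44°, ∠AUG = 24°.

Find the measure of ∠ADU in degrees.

1. ∠GAU = 44°  [G on ray AD]
2. ∠AGU = 112°  [△UGA]
3. ∠DGU = 68°  [linear pair at G on DA]
4. ∠GDU = 46°  [△UDG]
5. ∠ADU = 46°  [G on ray DA]

∠ADU = 46°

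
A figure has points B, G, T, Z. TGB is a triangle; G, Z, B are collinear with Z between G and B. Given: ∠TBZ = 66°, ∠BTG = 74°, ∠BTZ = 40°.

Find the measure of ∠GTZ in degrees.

1. ∠BZT = 74°  [△TZB]
2. ∠GBT = 66°  [Z on ray BG]
3. ∠BGT = 40°  [△TGB]
4. ∠GZT = 106°  [linear pair at Z on GB]
5. ∠TGZ = 40°  [Z on ray GB]
6. ∠GTZ = 34°  [△TGZ]

∠GTZ = 34°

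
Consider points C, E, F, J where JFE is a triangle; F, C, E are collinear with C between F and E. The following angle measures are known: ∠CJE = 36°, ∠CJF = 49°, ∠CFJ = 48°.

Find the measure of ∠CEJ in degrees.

∠CEJ = 47°

1. ∠FCJ = 83°  [△JFC]
2. ∠ECJ = 97°  [linear pair at C on FE]
3. ∠CEJ = 47°  [△JCE]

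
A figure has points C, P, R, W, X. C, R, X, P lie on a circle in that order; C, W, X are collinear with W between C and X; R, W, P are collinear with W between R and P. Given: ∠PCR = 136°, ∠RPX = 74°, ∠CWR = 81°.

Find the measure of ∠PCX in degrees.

1. ∠PXR = 44°  [cyclic CRXP, opposite ∠C+∠X]
2. ∠PRX = 62°  [△RXP]
3. ∠PCX = 62°  [same arc XP]

∠PCX = 62°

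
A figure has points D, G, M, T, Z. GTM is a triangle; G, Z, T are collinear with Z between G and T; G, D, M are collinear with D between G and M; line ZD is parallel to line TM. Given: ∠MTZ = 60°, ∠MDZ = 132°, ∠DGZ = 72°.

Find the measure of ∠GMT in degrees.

1. ∠GTM = 60°  [Z on ray TG]
2. ∠MGT = 72°  [Z on GT, D on GM]
3. ∠GMT = 48°  [△GTM]

∠GMT = 48°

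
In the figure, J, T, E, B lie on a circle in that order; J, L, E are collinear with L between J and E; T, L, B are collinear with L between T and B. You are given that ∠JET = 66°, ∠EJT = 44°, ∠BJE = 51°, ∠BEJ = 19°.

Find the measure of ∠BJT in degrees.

∠BJT = 95°

1. ∠JBT = 66°  [same arc JT]
2. ∠BTJ = 19°  [same arc JB]
3. ∠BJT = 95°  [△JTB]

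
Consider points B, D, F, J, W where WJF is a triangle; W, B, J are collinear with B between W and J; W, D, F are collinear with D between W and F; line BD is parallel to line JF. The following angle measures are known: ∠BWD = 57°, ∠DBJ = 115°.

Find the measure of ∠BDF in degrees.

1. ∠DBW = 65°  [linear pair at B on WJ]
2. ∠BDW = 58°  [△WBD]
3. ∠BDF = 122°  [linear pair at D on WF]

∠BDF = 122°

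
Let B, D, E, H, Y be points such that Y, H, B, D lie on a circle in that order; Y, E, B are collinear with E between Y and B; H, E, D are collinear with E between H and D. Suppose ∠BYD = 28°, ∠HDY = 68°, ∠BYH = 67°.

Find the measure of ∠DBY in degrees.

1. ∠DEY = 84°  [△YED]
2. ∠BDH = 67°  [same arc HB]
3. ∠BED = 96°  [linear pair at E on YB]
4. ∠DBY = 17°  [△BED]

∠DBY = 17°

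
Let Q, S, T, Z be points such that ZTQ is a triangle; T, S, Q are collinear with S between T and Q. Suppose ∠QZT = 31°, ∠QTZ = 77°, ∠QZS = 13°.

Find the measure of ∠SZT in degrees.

∠SZT = 18°

1. ∠TQZ = 72°  [△ZTQ]
2. ∠STZ = 77°  [S on ray TQ]
3. ∠SQZ = 72°  [S on ray QT]
4. ∠QSZ = 95°  [△ZSQ]
5. ∠TSZ = 85°  [linear pair at S on TQ]
6. ∠SZT = 18°  [△ZTS]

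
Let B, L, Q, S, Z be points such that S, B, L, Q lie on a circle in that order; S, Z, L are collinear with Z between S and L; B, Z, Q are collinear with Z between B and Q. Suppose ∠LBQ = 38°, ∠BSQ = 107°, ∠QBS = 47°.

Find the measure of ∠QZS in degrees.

∠QZS = 116°

1. ∠LSQ = 38°  [same arc LQ]
2. ∠BQS = 26°  [△SBQ]
3. ∠QZS = 116°  [△SZQ]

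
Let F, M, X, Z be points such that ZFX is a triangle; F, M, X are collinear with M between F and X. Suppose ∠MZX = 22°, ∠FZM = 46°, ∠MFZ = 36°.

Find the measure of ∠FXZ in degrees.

1. ∠FMZ = 98°  [△ZFM]
2. ∠XMZ = 82°  [linear pair at M on FX]
3. ∠MXZ = 76°  [△ZMX]
4. ∠FXZ = 76°  [M on ray XF]

∠FXZ = 76°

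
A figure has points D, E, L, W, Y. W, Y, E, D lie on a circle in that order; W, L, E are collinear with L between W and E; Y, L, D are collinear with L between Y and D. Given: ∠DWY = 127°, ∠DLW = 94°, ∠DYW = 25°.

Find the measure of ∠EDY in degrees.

∠EDY = 69°

1. ∠DLE = 86°  [linear pair at L on WE]
2. ∠DEW = 25°  [same arc WD]
3. ∠EDY = 69°  [△ELD]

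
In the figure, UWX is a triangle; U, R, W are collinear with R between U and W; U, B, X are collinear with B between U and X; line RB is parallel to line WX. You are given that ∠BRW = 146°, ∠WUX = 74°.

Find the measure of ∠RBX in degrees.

1. ∠BRU = 34°  [linear pair at R on UW]
2. ∠BUR = 74°  [R on UW, B on UX]
3. ∠RBU = 72°  [△URB]
4. ∠RBX = 108°  [linear pair at B on UX]

∠RBX = 108°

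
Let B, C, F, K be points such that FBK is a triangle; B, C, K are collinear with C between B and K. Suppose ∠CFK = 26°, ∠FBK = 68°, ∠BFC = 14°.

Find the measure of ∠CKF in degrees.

∠CKF = 72°

1. ∠CBF = 68°  [C on ray BK]
2. ∠BCF = 98°  [△FBC]
3. ∠FCK = 82°  [linear pair at C on BK]
4. ∠CKF = 72°  [△FCK]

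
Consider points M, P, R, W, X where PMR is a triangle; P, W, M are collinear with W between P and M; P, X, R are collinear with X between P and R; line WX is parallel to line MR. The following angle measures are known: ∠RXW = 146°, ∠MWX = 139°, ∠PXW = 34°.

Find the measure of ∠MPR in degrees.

1. ∠PWX = 41°  [linear pair at W on PM]
2. ∠WPX = 105°  [△PWX]
3. ∠MPR = 105°  [W on PM, X on PR]

∠MPR = 105°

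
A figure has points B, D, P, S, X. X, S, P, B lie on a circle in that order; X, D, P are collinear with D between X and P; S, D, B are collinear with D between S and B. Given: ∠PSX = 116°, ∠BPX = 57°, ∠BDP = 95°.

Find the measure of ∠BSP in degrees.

1. ∠PBX = 64°  [cyclic XSPB, opposite ∠S+∠B]
2. ∠BXP = 59°  [△XPB]
3. ∠BSP = 59°  [same arc PB]

∠BSP = 59°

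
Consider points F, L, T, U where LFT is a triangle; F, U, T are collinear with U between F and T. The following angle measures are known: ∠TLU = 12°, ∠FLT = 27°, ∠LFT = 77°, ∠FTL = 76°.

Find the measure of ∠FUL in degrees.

1. ∠LTU = 76°  [U on ray TF]
2. ∠LUT = 92°  [△LUT]
3. ∠FUL = 88°  [linear pair at U on FT]

∠FUL = 88°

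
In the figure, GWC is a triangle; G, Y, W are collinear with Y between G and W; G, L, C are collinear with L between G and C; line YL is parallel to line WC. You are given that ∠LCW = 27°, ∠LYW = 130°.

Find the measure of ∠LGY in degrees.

∠LGY = 103°

1. ∠GCW = 27°  [L on ray CG]
2. ∠GYL = 50°  [linear pair at Y on GW]
3. ∠GLY = 27°  [YL∥WC, corresponding at L]
4. ∠LGY = 103°  [△GYL]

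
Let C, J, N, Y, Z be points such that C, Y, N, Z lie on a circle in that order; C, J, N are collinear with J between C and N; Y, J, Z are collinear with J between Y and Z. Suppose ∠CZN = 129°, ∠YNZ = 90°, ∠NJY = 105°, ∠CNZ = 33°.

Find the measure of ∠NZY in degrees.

∠NZY = 72°

1. ∠NCZ = 18°  [△CNZ]
2. ∠NYZ = 18°  [same arc NZ]
3. ∠NZY = 72°  [△YNZ]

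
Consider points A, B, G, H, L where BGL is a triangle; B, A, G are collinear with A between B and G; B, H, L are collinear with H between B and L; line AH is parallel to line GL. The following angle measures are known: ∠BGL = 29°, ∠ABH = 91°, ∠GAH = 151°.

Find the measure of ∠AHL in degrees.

1. ∠BAH = 29°  [AH∥GL, corresponding at A]
2. ∠AHB = 60°  [△BAH]
3. ∠AHL = 120°  [linear pair at H on BL]

∠AHL = 120°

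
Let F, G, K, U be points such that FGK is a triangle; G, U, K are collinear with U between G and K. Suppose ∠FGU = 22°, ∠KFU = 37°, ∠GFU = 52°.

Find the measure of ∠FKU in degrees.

∠FKU = 69°

1. ∠FUG = 106°  [△FGU]
2. ∠FUK = 74°  [linear pair at U on GK]
3. ∠FKU = 69°  [△FUK]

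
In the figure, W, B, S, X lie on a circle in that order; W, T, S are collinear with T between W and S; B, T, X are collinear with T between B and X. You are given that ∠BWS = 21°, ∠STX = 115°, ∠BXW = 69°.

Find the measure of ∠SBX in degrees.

1. ∠BTW = 115°  [vertical angles at T]
2. ∠BSW = 69°  [same arc WB]
3. ∠BTS = 65°  [linear pair at T on WS]
4. ∠SBX = 46°  [△BTS]

∠SBX = 46°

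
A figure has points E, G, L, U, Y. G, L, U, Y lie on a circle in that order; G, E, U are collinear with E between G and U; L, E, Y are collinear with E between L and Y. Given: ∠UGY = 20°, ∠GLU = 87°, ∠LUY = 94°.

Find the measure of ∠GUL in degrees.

1. ∠ULY = 20°  [same arc UY]
2. ∠LYU = 66°  [△LUY]
3. ∠LGU = 66°  [same arc LU]
4. ∠GUL = 27°  [△GLU]

∠GUL = 27°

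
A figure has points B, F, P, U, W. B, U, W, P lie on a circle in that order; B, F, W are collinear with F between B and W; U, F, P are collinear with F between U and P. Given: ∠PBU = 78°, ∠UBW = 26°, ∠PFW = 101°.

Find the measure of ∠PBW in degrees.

1. ∠PWU = 102°  [cyclic BUWP, opposite ∠B+∠W]
2. ∠UPW = 26°  [same arc UW]
3. ∠PUW = 52°  [△UWP]
4. ∠PBW = 52°  [same arc WP]

∠PBW = 52°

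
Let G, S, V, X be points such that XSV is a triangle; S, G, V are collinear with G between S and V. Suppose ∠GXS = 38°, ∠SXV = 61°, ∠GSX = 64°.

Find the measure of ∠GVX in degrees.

∠GVX = 55°

1. ∠VSX = 64°  [G on ray SV]
2. ∠SVX = 55°  [△XSV]
3. ∠GVX = 55°  [G on ray VS]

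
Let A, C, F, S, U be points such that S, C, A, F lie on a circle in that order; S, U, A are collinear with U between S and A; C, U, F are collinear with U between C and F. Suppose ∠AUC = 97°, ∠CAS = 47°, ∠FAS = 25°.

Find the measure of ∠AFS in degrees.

∠AFS = 119°

1. ∠FUS = 97°  [vertical angles at U]
2. ∠CFS = 47°  [same arc SC]
3. ∠ASF = 36°  [△SUF]
4. ∠AFS = 119°  [△SAF]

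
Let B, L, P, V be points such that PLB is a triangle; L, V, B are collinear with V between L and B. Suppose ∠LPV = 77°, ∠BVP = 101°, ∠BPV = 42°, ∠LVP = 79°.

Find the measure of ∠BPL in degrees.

1. ∠PLV = 24°  [△PLV]
2. ∠PBV = 37°  [△PVB]
3. ∠BLP = 24°  [V on ray LB]
4. ∠LBP = 37°  [V on ray BL]
5. ∠BPL = 119°  [△PLB]

∠BPL = 119°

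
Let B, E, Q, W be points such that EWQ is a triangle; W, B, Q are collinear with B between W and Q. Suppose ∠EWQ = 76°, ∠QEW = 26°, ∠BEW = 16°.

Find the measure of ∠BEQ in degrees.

1. ∠EQW = 78°  [△EWQ]
2. ∠BWE = 76°  [B on ray WQ]
3. ∠EBW = 88°  [△EWB]
4. ∠BQE = 78°  [B on ray QW]
5. ∠EBQ = 92°  [linear pair at B on WQ]
6. ∠BEQ = 10°  [△EBQ]

∠BEQ = 10°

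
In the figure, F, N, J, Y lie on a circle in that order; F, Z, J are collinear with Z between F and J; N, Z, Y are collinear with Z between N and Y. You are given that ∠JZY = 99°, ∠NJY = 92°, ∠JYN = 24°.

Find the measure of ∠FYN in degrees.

∠FYN = 35°

1. ∠FZN = 99°  [vertical angles at Z]
2. ∠NFY = 88°  [cyclic FNJY, opposite ∠F+∠J]
3. ∠JFN = 24°  [same arc NJ]
4. ∠FNY = 57°  [△FZN]
5. ∠FYN = 35°  [△FNY]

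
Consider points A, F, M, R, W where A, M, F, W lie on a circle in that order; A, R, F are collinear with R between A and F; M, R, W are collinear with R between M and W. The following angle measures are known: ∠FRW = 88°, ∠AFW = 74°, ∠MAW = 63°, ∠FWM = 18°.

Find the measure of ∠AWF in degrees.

1. ∠ARW = 92°  [linear pair at R on AF]
2. ∠AMW = 74°  [same arc AW]
3. ∠AWM = 43°  [△AMW]
4. ∠FAW = 45°  [△ARW]
5. ∠AWF = 61°  [△AFW]

∠AWF = 61°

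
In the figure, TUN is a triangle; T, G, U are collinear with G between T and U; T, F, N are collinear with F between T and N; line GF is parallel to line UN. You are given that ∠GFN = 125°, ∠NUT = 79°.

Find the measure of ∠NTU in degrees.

1. ∠GFT = 55°  [linear pair at F on TN]
2. ∠FGT = 79°  [GF∥UN, corresponding at G]
3. ∠FTG = 46°  [△TGF]
4. ∠NTU = 46°  [G on TU, F on TN]

∠NTU = 46°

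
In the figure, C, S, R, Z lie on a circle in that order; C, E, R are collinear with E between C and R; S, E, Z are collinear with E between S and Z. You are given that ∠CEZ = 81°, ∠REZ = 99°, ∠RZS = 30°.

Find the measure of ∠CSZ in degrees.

1. ∠CES = 99°  [vertical angles at E]
2. ∠RCS = 30°  [same arc SR]
3. ∠CSZ = 51°  [△CES]

∠CSZ = 51°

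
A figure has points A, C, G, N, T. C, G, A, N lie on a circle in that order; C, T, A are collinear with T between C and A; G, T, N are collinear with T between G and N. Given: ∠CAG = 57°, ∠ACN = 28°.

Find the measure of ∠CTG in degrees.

∠CTG = 85°

1. ∠AGN = 28°  [same arc AN]
2. ∠ATG = 95°  [△GTA]
3. ∠CTG = 85°  [linear pair at T on CA]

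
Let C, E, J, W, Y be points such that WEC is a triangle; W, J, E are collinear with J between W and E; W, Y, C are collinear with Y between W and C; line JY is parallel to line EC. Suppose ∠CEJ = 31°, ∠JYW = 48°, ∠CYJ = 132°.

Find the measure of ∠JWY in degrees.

1. ∠CEW = 31°  [J on ray EW]
2. ∠ECW = 48°  [JY∥EC, corresponding at Y]
3. ∠CWE = 101°  [△WEC]
4. ∠JWY = 101°  [J on WE, Y on WC]

∠JWY = 101°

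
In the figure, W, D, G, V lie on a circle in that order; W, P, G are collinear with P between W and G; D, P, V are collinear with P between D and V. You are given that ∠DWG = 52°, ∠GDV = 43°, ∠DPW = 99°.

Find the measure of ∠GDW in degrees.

∠GDW = 72°

1. ∠DVG = 52°  [same arc DG]
2. ∠GWV = 43°  [same arc GV]
3. ∠GPV = 99°  [vertical angles at P]
4. ∠VGW = 29°  [△GPV]
5. ∠GVW = 108°  [△WGV]
6. ∠GDW = 72°  [cyclic WDGV, opposite ∠D+∠V]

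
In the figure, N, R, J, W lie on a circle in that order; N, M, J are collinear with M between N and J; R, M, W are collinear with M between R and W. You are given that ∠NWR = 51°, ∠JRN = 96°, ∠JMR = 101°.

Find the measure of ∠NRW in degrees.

1. ∠NJR = 51°  [same arc NR]
2. ∠JNR = 33°  [△NRJ]
3. ∠NMR = 79°  [linear pair at M on NJ]
4. ∠NRW = 68°  [△NMR]

∠NRW = 68°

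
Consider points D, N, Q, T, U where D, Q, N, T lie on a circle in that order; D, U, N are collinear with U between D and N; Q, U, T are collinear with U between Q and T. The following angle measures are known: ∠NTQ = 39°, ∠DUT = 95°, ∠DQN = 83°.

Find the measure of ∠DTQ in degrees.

∠DTQ = 58°

1. ∠NDQ = 39°  [same arc QN]
2. ∠DNQ = 58°  [△DQN]
3. ∠DTQ = 58°  [same arc DQ]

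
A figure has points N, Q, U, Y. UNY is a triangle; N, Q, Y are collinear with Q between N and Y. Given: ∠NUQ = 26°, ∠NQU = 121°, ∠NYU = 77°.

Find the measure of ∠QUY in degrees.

1. ∠UQY = 59°  [linear pair at Q on NY]
2. ∠QYU = 77°  [Q on ray YN]
3. ∠QUY = 44°  [△UQY]

∠QUY = 44°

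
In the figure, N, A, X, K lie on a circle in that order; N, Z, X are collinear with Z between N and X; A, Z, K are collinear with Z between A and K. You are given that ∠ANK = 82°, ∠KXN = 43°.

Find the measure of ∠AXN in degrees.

1. ∠KAN = 43°  [same arc NK]
2. ∠AKN = 55°  [△NAK]
3. ∠AXN = 55°  [same arc NA]

∠AXN = 55°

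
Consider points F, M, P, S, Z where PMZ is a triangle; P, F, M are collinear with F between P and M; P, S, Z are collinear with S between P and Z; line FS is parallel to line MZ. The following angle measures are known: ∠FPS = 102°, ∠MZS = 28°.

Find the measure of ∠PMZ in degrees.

1. ∠MPZ = 102°  [F on PM, S on PZ]
2. ∠MZP = 28°  [S on ray ZP]
3. ∠PMZ = 50°  [△PMZ]

∠PMZ = 50°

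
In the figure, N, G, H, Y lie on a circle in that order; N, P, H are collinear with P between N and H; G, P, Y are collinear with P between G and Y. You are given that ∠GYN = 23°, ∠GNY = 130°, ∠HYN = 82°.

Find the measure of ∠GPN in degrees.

∠GPN = 94°

1. ∠GHN = 23°  [same arc NG]
2. ∠NGY = 27°  [△NGY]
3. ∠HGN = 98°  [cyclic NGHY, opposite ∠G+∠Y]
4. ∠GNH = 59°  [△NGH]
5. ∠GPN = 94°  [△NPG]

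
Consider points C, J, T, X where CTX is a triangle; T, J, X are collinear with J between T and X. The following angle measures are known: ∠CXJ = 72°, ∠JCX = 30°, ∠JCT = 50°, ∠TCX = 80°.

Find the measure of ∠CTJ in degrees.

1. ∠CXT = 72°  [J on ray XT]
2. ∠CTX = 28°  [△CTX]
3. ∠CTJ = 28°  [J on ray TX]

∠CTJ = 28°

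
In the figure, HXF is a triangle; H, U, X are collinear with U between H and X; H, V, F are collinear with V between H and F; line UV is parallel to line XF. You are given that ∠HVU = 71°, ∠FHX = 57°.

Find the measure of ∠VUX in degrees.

1. ∠HFX = 71°  [UV∥XF, corresponding at V]
2. ∠FXH = 52°  [△HXF]
3. ∠HUV = 52°  [UV∥XF, corresponding at U]
4. ∠VUX = 128°  [linear pair at U on HX]

∠VUX = 128°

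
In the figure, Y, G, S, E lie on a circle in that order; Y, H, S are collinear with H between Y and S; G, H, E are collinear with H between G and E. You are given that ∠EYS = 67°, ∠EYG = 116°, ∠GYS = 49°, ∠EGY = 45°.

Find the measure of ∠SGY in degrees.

∠SGY = 112°

1. ∠GEY = 19°  [△YGE]
2. ∠GSY = 19°  [same arc YG]
3. ∠SGY = 112°  [△YGS]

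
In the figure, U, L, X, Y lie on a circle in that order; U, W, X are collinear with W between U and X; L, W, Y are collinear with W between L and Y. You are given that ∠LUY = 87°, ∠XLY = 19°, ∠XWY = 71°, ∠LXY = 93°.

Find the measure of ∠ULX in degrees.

∠ULX = 60°

1. ∠XUY = 19°  [same arc XY]
2. ∠LYX = 68°  [△LXY]
3. ∠UXY = 41°  [△XWY]
4. ∠UYX = 120°  [△UXY]
5. ∠ULX = 60°  [cyclic ULXY, opposite ∠L+∠Y]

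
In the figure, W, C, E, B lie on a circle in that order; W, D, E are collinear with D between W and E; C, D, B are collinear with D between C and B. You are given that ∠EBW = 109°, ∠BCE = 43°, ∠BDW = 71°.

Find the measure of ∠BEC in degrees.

∠BEC = 94°

1. ∠BWE = 43°  [same arc EB]
2. ∠BDE = 109°  [linear pair at D on WE]
3. ∠BEW = 28°  [△WEB]
4. ∠CBE = 43°  [△EDB]
5. ∠BEC = 94°  [△CEB]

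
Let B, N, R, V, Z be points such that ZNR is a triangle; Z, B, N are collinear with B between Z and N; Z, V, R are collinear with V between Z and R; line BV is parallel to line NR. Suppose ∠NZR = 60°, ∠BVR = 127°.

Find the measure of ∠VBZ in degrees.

∠VBZ = 67°

1. ∠BZV = 60°  [B on ZN, V on ZR]
2. ∠BVZ = 53°  [linear pair at V on ZR]
3. ∠VBZ = 67°  [△ZBV]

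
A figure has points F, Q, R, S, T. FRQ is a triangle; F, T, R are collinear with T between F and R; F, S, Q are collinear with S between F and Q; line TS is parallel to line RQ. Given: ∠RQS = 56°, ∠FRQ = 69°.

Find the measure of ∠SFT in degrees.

1. ∠FQR = 56°  [S on ray QF]
2. ∠QFR = 55°  [△FRQ]
3. ∠SFT = 55°  [T on FR, S on FQ]

∠SFT = 55°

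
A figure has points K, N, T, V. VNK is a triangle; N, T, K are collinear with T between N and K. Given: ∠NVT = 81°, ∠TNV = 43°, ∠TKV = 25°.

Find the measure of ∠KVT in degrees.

∠KVT = 31°

1. ∠NTV = 56°  [△VNT]
2. ∠KTV = 124°  [linear pair at T on NK]
3. ∠KVT = 31°  [△VTK]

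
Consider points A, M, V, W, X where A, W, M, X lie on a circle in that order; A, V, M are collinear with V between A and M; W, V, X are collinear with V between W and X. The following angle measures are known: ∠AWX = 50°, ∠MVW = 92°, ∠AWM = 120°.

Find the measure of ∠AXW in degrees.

1. ∠AMX = 50°  [same arc AX]
2. ∠AVX = 92°  [vertical angles at V]
3. ∠AXM = 60°  [cyclic AWMX, opposite ∠W+∠X]
4. ∠MAX = 70°  [△AMX]
5. ∠AXW = 18°  [△AVX]

∠AXW = 18°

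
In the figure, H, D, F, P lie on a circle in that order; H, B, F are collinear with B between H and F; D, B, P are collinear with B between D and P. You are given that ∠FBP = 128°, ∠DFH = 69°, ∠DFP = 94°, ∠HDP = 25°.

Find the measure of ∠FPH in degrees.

∠FPH = 96°

1. ∠HBP = 52°  [linear pair at B on HF]
2. ∠DPH = 69°  [same arc HD]
3. ∠HFP = 25°  [same arc HP]
4. ∠FHP = 59°  [△HBP]
5. ∠FPH = 96°  [△HFP]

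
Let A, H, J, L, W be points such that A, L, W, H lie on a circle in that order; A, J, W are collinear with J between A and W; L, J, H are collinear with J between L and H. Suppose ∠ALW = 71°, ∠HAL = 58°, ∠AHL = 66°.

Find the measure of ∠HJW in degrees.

1. ∠ALH = 56°  [△ALH]
2. ∠AWL = 66°  [same arc AL]
3. ∠AWH = 56°  [same arc AH]
4. ∠LAW = 43°  [△ALW]
5. ∠LHW = 43°  [same arc LW]
6. ∠HJW = 81°  [△WJH]

∠HJW = 81°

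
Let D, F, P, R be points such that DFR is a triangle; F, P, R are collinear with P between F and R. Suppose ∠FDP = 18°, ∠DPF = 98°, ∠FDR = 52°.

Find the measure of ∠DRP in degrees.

∠DRP = 64°

1. ∠DFP = 64°  [△DFP]
2. ∠DFR = 64°  [P on ray FR]
3. ∠DRF = 64°  [△DFR]
4. ∠DRP = 64°  [P on ray RF]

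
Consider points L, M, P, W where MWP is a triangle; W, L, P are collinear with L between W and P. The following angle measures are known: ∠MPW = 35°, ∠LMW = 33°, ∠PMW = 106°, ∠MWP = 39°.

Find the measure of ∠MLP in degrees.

∠MLP = 72°

1. ∠LWM = 39°  [L on ray WP]
2. ∠MLW = 108°  [△MWL]
3. ∠MLP = 72°  [linear pair at L on WP]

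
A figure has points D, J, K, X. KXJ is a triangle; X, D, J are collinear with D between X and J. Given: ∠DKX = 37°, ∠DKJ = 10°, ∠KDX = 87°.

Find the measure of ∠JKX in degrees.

1. ∠DXK = 56°  [△KXD]
2. ∠JDK = 93°  [linear pair at D on XJ]
3. ∠JXK = 56°  [D on ray XJ]
4. ∠DJK = 77°  [△KDJ]
5. ∠KJX = 77°  [D on ray JX]
6. ∠JKX = 47°  [△KXJ]

∠JKX = 47°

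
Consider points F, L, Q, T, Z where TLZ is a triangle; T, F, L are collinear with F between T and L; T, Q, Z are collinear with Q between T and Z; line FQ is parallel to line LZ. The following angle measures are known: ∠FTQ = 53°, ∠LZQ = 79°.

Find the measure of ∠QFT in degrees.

1. ∠LTZ = 53°  [F on TL, Q on TZ]
2. ∠LZT = 79°  [Q on ray ZT]
3. ∠TLZ = 48°  [△TLZ]
4. ∠QFT = 48°  [FQ∥LZ, corresponding at F]

∠QFT = 48°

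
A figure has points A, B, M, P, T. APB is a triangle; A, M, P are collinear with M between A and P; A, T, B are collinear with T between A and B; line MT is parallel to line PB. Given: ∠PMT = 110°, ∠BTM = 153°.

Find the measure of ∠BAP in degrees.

1. ∠AMT = 70°  [linear pair at M on AP]
2. ∠ATM = 27°  [linear pair at T on AB]
3. ∠MAT = 83°  [△AMT]
4. ∠BAP = 83°  [M on AP, T on AB]

∠BAP = 83°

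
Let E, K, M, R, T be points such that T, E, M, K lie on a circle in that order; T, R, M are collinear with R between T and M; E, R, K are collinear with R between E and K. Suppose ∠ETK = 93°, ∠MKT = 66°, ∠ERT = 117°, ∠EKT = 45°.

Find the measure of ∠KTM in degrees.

∠KTM = 72°

1. ∠KET = 42°  [△TEK]
2. ∠KMT = 42°  [same arc TK]
3. ∠KTM = 72°  [△TMK]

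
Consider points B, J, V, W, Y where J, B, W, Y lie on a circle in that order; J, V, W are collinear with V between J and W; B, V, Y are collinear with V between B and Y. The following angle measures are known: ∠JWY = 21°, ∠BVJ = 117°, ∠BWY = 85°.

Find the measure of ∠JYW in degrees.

∠JYW = 106°

1. ∠JBY = 21°  [same arc JY]
2. ∠WVY = 117°  [vertical angles at V]
3. ∠BJY = 95°  [cyclic JBWY, opposite ∠J+∠W]
4. ∠BYJ = 64°  [△JBY]
5. ∠JVY = 63°  [linear pair at V on JW]
6. ∠WJY = 53°  [△JVY]
7. ∠JYW = 106°  [△JWY]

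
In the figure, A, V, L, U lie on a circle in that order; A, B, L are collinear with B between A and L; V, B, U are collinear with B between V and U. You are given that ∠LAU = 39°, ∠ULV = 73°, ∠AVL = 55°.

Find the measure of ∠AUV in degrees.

1. ∠LVU = 39°  [same arc LU]
2. ∠LUV = 68°  [△VLU]
3. ∠LAV = 68°  [same arc VL]
4. ∠ALV = 57°  [△AVL]
5. ∠AUV = 57°  [same arc AV]

∠AUV = 57°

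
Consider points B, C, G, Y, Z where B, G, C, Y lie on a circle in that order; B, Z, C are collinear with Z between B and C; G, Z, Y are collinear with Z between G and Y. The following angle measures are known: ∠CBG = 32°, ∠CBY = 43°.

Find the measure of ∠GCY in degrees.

∠GCY = 105°

1. ∠CYG = 32°  [same arc GC]
2. ∠CGY = 43°  [same arc CY]
3. ∠GCY = 105°  [△GCY]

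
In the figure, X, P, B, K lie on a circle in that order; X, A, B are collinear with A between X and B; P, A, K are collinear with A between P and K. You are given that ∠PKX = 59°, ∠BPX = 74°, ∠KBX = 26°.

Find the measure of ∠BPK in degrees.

∠BPK = 48°

1. ∠BKX = 106°  [cyclic XPBK, opposite ∠P+∠K]
2. ∠BXK = 48°  [△XBK]
3. ∠BPK = 48°  [same arc BK]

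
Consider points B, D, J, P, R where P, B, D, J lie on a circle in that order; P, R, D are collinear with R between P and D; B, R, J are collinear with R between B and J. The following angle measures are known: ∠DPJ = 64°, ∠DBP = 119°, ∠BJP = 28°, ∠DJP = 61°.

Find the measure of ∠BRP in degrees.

1. ∠DBJ = 64°  [same arc DJ]
2. ∠BDP = 28°  [same arc PB]
3. ∠BRD = 88°  [△BRD]
4. ∠BRP = 92°  [linear pair at R on PD]

∠BRP = 92°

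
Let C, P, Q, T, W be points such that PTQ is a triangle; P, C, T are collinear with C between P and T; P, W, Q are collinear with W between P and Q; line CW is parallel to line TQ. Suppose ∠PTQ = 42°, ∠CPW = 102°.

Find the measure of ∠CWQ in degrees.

1. ∠PCW = 42°  [CW∥TQ, corresponding at C]
2. ∠CWP = 36°  [△PCW]
3. ∠CWQ = 144°  [linear pair at W on PQ]

∠CWQ = 144°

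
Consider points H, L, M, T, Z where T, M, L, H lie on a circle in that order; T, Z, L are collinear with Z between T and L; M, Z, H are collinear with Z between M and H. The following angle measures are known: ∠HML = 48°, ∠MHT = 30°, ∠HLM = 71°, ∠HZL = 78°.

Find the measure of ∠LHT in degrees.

∠LHT = 91°

1. ∠HTL = 48°  [same arc LH]
2. ∠LHM = 61°  [△MLH]
3. ∠HLT = 41°  [△LZH]
4. ∠LHT = 91°  [△TLH]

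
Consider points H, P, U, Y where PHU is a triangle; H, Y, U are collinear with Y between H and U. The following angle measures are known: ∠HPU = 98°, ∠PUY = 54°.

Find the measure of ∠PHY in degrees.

1. ∠HUP = 54°  [Y on ray UH]
2. ∠PHU = 28°  [△PHU]
3. ∠PHY = 28°  [Y on ray HU]

∠PHY = 28°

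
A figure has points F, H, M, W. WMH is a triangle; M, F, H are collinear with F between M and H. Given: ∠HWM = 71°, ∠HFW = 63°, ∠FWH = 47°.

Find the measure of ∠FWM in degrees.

1. ∠FHW = 70°  [△WFH]
2. ∠MFW = 117°  [linear pair at F on MH]
3. ∠MHW = 70°  [F on ray HM]
4. ∠HMW = 39°  [△WMH]
5. ∠FMW = 39°  [F on ray MH]
6. ∠FWM = 24°  [△WMF]

∠FWM = 24°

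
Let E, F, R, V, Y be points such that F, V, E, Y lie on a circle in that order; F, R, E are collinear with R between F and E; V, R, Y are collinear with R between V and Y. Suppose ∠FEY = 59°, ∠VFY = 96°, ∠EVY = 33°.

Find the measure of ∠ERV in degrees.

∠ERV = 122°

1. ∠FVY = 59°  [same arc FY]
2. ∠FYV = 25°  [△FVY]
3. ∠FEV = 25°  [same arc FV]
4. ∠ERV = 122°  [△VRE]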